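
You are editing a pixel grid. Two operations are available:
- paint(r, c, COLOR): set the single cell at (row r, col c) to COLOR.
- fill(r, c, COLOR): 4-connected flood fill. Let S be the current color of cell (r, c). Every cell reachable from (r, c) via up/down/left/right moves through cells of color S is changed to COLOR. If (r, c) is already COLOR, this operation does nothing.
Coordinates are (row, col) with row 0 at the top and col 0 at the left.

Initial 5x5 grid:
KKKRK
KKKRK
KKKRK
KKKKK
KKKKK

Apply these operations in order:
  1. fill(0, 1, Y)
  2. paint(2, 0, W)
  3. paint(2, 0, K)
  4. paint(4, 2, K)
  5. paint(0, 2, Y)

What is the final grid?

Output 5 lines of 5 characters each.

Answer: YYYRY
YYYRY
KYYRY
YYYYY
YYKYY

Derivation:
After op 1 fill(0,1,Y) [22 cells changed]:
YYYRY
YYYRY
YYYRY
YYYYY
YYYYY
After op 2 paint(2,0,W):
YYYRY
YYYRY
WYYRY
YYYYY
YYYYY
After op 3 paint(2,0,K):
YYYRY
YYYRY
KYYRY
YYYYY
YYYYY
After op 4 paint(4,2,K):
YYYRY
YYYRY
KYYRY
YYYYY
YYKYY
After op 5 paint(0,2,Y):
YYYRY
YYYRY
KYYRY
YYYYY
YYKYY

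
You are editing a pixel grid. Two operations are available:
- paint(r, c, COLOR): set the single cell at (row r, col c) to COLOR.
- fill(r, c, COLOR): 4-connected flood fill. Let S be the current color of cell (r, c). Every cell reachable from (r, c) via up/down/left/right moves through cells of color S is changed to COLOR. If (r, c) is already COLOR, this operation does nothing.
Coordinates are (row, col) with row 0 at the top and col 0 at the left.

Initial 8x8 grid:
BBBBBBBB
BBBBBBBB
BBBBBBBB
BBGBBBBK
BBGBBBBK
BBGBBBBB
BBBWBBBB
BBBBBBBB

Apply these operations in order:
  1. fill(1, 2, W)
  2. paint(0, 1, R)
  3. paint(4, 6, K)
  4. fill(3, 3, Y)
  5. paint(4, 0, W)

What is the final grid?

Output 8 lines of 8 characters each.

Answer: YRYYYYYY
YYYYYYYY
YYYYYYYY
YYGYYYYK
WYGYYYKK
YYGYYYYY
YYYYYYYY
YYYYYYYY

Derivation:
After op 1 fill(1,2,W) [58 cells changed]:
WWWWWWWW
WWWWWWWW
WWWWWWWW
WWGWWWWK
WWGWWWWK
WWGWWWWW
WWWWWWWW
WWWWWWWW
After op 2 paint(0,1,R):
WRWWWWWW
WWWWWWWW
WWWWWWWW
WWGWWWWK
WWGWWWWK
WWGWWWWW
WWWWWWWW
WWWWWWWW
After op 3 paint(4,6,K):
WRWWWWWW
WWWWWWWW
WWWWWWWW
WWGWWWWK
WWGWWWKK
WWGWWWWW
WWWWWWWW
WWWWWWWW
After op 4 fill(3,3,Y) [57 cells changed]:
YRYYYYYY
YYYYYYYY
YYYYYYYY
YYGYYYYK
YYGYYYKK
YYGYYYYY
YYYYYYYY
YYYYYYYY
After op 5 paint(4,0,W):
YRYYYYYY
YYYYYYYY
YYYYYYYY
YYGYYYYK
WYGYYYKK
YYGYYYYY
YYYYYYYY
YYYYYYYY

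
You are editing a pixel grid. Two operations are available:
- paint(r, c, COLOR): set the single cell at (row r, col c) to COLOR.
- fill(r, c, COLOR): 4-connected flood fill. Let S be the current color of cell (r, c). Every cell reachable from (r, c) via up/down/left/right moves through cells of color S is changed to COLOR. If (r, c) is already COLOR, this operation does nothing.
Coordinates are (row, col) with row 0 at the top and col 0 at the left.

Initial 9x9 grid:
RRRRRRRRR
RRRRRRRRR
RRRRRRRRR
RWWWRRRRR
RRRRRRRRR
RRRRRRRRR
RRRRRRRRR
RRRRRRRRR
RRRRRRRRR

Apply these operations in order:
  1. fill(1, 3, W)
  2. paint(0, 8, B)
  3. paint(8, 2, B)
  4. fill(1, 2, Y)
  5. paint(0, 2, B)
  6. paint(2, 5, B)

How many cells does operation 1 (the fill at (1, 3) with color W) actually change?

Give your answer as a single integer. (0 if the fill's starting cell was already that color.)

After op 1 fill(1,3,W) [78 cells changed]:
WWWWWWWWW
WWWWWWWWW
WWWWWWWWW
WWWWWWWWW
WWWWWWWWW
WWWWWWWWW
WWWWWWWWW
WWWWWWWWW
WWWWWWWWW

Answer: 78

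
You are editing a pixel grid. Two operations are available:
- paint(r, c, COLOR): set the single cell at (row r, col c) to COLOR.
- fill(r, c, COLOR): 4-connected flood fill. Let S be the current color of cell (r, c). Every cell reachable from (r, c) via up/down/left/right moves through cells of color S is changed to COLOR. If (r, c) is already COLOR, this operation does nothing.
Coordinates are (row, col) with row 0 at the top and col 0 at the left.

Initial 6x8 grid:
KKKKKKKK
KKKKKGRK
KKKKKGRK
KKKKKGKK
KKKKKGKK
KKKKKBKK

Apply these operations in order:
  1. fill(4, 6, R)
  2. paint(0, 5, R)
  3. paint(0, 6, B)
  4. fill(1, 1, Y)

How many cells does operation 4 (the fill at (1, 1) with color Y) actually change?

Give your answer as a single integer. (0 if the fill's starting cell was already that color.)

Answer: 31

Derivation:
After op 1 fill(4,6,R) [41 cells changed]:
RRRRRRRR
RRRRRGRR
RRRRRGRR
RRRRRGRR
RRRRRGRR
RRRRRBRR
After op 2 paint(0,5,R):
RRRRRRRR
RRRRRGRR
RRRRRGRR
RRRRRGRR
RRRRRGRR
RRRRRBRR
After op 3 paint(0,6,B):
RRRRRRBR
RRRRRGRR
RRRRRGRR
RRRRRGRR
RRRRRGRR
RRRRRBRR
After op 4 fill(1,1,Y) [31 cells changed]:
YYYYYYBR
YYYYYGRR
YYYYYGRR
YYYYYGRR
YYYYYGRR
YYYYYBRR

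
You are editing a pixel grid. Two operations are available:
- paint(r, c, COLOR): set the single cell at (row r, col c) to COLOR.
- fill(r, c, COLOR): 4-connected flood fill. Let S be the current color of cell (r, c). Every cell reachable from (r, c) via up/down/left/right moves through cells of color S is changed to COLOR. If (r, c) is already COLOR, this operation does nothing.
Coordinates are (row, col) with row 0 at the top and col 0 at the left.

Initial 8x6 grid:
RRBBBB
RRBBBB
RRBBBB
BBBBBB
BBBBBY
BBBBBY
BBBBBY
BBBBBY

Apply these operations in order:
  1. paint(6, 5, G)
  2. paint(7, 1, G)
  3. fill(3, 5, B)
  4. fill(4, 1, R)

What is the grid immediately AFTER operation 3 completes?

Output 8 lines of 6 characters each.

After op 1 paint(6,5,G):
RRBBBB
RRBBBB
RRBBBB
BBBBBB
BBBBBY
BBBBBY
BBBBBG
BBBBBY
After op 2 paint(7,1,G):
RRBBBB
RRBBBB
RRBBBB
BBBBBB
BBBBBY
BBBBBY
BBBBBG
BGBBBY
After op 3 fill(3,5,B) [0 cells changed]:
RRBBBB
RRBBBB
RRBBBB
BBBBBB
BBBBBY
BBBBBY
BBBBBG
BGBBBY

Answer: RRBBBB
RRBBBB
RRBBBB
BBBBBB
BBBBBY
BBBBBY
BBBBBG
BGBBBY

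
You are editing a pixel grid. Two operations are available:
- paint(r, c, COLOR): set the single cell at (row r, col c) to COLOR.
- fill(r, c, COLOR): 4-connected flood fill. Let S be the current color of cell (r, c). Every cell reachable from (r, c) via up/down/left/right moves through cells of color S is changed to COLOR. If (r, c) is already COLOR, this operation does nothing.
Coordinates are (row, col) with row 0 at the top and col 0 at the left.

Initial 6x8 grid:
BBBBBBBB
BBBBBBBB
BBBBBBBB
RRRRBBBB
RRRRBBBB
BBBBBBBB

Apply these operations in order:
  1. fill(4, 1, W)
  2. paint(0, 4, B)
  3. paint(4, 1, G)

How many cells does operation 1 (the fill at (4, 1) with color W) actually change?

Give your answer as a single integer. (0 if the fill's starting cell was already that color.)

Answer: 8

Derivation:
After op 1 fill(4,1,W) [8 cells changed]:
BBBBBBBB
BBBBBBBB
BBBBBBBB
WWWWBBBB
WWWWBBBB
BBBBBBBB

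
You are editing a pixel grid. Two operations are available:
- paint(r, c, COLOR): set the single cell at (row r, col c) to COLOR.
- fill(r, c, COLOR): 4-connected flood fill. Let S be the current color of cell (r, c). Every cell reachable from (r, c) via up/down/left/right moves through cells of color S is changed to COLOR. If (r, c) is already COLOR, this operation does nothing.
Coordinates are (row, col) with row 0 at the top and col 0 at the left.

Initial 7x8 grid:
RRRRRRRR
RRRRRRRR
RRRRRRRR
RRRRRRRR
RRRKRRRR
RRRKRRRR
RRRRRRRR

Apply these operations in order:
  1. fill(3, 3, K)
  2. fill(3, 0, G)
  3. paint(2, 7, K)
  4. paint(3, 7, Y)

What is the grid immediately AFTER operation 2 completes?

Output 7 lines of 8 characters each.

Answer: GGGGGGGG
GGGGGGGG
GGGGGGGG
GGGGGGGG
GGGGGGGG
GGGGGGGG
GGGGGGGG

Derivation:
After op 1 fill(3,3,K) [54 cells changed]:
KKKKKKKK
KKKKKKKK
KKKKKKKK
KKKKKKKK
KKKKKKKK
KKKKKKKK
KKKKKKKK
After op 2 fill(3,0,G) [56 cells changed]:
GGGGGGGG
GGGGGGGG
GGGGGGGG
GGGGGGGG
GGGGGGGG
GGGGGGGG
GGGGGGGG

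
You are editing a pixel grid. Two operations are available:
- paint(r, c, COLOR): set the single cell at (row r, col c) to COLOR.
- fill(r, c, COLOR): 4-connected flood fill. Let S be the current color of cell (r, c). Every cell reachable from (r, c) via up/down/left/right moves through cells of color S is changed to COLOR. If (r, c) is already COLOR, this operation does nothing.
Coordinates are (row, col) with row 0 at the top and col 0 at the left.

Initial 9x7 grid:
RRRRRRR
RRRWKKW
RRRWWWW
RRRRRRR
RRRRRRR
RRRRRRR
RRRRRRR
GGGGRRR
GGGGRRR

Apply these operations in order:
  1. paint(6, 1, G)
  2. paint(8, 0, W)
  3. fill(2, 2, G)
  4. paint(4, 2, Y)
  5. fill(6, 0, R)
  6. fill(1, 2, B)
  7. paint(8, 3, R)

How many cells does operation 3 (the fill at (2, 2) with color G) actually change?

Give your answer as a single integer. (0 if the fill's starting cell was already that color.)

After op 1 paint(6,1,G):
RRRRRRR
RRRWKKW
RRRWWWW
RRRRRRR
RRRRRRR
RRRRRRR
RGRRRRR
GGGGRRR
GGGGRRR
After op 2 paint(8,0,W):
RRRRRRR
RRRWKKW
RRRWWWW
RRRRRRR
RRRRRRR
RRRRRRR
RGRRRRR
GGGGRRR
WGGGRRR
After op 3 fill(2,2,G) [46 cells changed]:
GGGGGGG
GGGWKKW
GGGWWWW
GGGGGGG
GGGGGGG
GGGGGGG
GGGGGGG
GGGGGGG
WGGGGGG

Answer: 46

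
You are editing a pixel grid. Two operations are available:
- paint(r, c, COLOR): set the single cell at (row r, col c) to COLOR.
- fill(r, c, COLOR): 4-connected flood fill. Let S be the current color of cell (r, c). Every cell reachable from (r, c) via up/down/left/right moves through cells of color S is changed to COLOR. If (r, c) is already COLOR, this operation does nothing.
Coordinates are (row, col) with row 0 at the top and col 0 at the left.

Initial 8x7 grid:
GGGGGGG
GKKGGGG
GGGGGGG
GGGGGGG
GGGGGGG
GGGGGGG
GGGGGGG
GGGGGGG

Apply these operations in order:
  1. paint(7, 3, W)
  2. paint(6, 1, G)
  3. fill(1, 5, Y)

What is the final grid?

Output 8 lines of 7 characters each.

Answer: YYYYYYY
YKKYYYY
YYYYYYY
YYYYYYY
YYYYYYY
YYYYYYY
YYYYYYY
YYYWYYY

Derivation:
After op 1 paint(7,3,W):
GGGGGGG
GKKGGGG
GGGGGGG
GGGGGGG
GGGGGGG
GGGGGGG
GGGGGGG
GGGWGGG
After op 2 paint(6,1,G):
GGGGGGG
GKKGGGG
GGGGGGG
GGGGGGG
GGGGGGG
GGGGGGG
GGGGGGG
GGGWGGG
After op 3 fill(1,5,Y) [53 cells changed]:
YYYYYYY
YKKYYYY
YYYYYYY
YYYYYYY
YYYYYYY
YYYYYYY
YYYYYYY
YYYWYYY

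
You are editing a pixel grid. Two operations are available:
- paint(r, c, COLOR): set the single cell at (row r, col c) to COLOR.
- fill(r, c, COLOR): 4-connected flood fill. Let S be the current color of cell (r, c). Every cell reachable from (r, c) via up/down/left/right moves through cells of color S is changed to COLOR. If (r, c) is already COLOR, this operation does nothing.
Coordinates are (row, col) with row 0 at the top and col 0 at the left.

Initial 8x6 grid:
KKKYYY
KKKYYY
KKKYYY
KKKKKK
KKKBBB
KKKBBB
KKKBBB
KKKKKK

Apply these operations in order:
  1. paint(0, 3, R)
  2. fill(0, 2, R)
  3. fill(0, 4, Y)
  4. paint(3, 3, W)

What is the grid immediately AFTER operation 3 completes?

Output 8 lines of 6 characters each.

Answer: RRRRYY
RRRYYY
RRRYYY
RRRRRR
RRRBBB
RRRBBB
RRRBBB
RRRRRR

Derivation:
After op 1 paint(0,3,R):
KKKRYY
KKKYYY
KKKYYY
KKKKKK
KKKBBB
KKKBBB
KKKBBB
KKKKKK
After op 2 fill(0,2,R) [30 cells changed]:
RRRRYY
RRRYYY
RRRYYY
RRRRRR
RRRBBB
RRRBBB
RRRBBB
RRRRRR
After op 3 fill(0,4,Y) [0 cells changed]:
RRRRYY
RRRYYY
RRRYYY
RRRRRR
RRRBBB
RRRBBB
RRRBBB
RRRRRR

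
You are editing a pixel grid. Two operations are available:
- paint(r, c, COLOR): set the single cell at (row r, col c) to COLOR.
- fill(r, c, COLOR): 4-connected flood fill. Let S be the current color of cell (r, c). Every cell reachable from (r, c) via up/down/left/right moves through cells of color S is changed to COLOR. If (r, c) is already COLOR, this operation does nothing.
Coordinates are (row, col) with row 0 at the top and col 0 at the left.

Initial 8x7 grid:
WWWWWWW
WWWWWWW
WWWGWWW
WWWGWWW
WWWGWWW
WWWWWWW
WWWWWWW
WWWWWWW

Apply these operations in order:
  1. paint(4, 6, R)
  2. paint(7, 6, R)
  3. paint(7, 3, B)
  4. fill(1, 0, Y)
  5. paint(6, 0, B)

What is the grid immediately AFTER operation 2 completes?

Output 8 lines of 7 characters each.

After op 1 paint(4,6,R):
WWWWWWW
WWWWWWW
WWWGWWW
WWWGWWW
WWWGWWR
WWWWWWW
WWWWWWW
WWWWWWW
After op 2 paint(7,6,R):
WWWWWWW
WWWWWWW
WWWGWWW
WWWGWWW
WWWGWWR
WWWWWWW
WWWWWWW
WWWWWWR

Answer: WWWWWWW
WWWWWWW
WWWGWWW
WWWGWWW
WWWGWWR
WWWWWWW
WWWWWWW
WWWWWWR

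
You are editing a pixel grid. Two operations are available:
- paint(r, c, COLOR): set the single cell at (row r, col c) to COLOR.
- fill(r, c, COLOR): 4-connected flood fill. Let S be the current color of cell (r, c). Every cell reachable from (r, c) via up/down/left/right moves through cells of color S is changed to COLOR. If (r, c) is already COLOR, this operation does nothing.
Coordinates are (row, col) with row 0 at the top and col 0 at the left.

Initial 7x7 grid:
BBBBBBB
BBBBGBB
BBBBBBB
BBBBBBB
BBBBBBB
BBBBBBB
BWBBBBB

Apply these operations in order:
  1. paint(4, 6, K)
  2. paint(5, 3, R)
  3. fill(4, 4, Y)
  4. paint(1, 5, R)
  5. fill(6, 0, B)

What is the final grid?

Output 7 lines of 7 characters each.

After op 1 paint(4,6,K):
BBBBBBB
BBBBGBB
BBBBBBB
BBBBBBB
BBBBBBK
BBBBBBB
BWBBBBB
After op 2 paint(5,3,R):
BBBBBBB
BBBBGBB
BBBBBBB
BBBBBBB
BBBBBBK
BBBRBBB
BWBBBBB
After op 3 fill(4,4,Y) [45 cells changed]:
YYYYYYY
YYYYGYY
YYYYYYY
YYYYYYY
YYYYYYK
YYYRYYY
YWYYYYY
After op 4 paint(1,5,R):
YYYYYYY
YYYYGRY
YYYYYYY
YYYYYYY
YYYYYYK
YYYRYYY
YWYYYYY
After op 5 fill(6,0,B) [44 cells changed]:
BBBBBBB
BBBBGRB
BBBBBBB
BBBBBBB
BBBBBBK
BBBRBBB
BWBBBBB

Answer: BBBBBBB
BBBBGRB
BBBBBBB
BBBBBBB
BBBBBBK
BBBRBBB
BWBBBBB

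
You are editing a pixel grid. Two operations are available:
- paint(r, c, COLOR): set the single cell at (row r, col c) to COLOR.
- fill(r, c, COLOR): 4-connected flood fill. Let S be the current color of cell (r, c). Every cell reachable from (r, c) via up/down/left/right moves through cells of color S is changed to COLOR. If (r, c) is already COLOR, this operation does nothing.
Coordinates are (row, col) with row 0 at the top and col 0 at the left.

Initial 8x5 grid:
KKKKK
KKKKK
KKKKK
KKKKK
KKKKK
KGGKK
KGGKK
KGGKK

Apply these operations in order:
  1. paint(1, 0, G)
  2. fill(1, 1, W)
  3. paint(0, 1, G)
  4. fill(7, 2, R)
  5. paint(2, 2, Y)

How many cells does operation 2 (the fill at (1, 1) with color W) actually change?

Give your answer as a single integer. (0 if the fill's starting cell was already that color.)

After op 1 paint(1,0,G):
KKKKK
GKKKK
KKKKK
KKKKK
KKKKK
KGGKK
KGGKK
KGGKK
After op 2 fill(1,1,W) [33 cells changed]:
WWWWW
GWWWW
WWWWW
WWWWW
WWWWW
WGGWW
WGGWW
WGGWW

Answer: 33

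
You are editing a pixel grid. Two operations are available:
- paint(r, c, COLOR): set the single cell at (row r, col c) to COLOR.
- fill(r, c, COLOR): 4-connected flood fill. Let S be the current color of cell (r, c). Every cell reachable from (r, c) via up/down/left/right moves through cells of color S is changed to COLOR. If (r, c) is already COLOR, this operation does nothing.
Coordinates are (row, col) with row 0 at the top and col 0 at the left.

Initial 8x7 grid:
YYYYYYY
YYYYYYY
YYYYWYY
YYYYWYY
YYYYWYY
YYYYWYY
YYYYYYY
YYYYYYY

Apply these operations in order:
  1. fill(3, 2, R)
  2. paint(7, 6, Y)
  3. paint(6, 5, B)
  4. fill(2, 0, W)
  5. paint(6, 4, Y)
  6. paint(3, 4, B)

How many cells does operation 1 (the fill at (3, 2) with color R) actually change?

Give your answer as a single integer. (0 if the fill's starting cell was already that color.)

After op 1 fill(3,2,R) [52 cells changed]:
RRRRRRR
RRRRRRR
RRRRWRR
RRRRWRR
RRRRWRR
RRRRWRR
RRRRRRR
RRRRRRR

Answer: 52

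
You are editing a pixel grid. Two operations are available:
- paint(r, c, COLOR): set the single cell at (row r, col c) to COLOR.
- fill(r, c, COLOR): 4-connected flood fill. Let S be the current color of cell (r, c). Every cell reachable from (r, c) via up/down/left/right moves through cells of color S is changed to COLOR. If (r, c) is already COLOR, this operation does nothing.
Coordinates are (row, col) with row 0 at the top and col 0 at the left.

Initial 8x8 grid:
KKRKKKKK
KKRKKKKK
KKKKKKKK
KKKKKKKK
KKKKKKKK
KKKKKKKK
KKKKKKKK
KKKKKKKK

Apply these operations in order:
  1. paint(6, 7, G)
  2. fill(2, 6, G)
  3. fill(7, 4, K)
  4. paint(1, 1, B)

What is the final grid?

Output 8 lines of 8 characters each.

Answer: KKRKKKKK
KBRKKKKK
KKKKKKKK
KKKKKKKK
KKKKKKKK
KKKKKKKK
KKKKKKKK
KKKKKKKK

Derivation:
After op 1 paint(6,7,G):
KKRKKKKK
KKRKKKKK
KKKKKKKK
KKKKKKKK
KKKKKKKK
KKKKKKKK
KKKKKKKG
KKKKKKKK
After op 2 fill(2,6,G) [61 cells changed]:
GGRGGGGG
GGRGGGGG
GGGGGGGG
GGGGGGGG
GGGGGGGG
GGGGGGGG
GGGGGGGG
GGGGGGGG
After op 3 fill(7,4,K) [62 cells changed]:
KKRKKKKK
KKRKKKKK
KKKKKKKK
KKKKKKKK
KKKKKKKK
KKKKKKKK
KKKKKKKK
KKKKKKKK
After op 4 paint(1,1,B):
KKRKKKKK
KBRKKKKK
KKKKKKKK
KKKKKKKK
KKKKKKKK
KKKKKKKK
KKKKKKKK
KKKKKKKK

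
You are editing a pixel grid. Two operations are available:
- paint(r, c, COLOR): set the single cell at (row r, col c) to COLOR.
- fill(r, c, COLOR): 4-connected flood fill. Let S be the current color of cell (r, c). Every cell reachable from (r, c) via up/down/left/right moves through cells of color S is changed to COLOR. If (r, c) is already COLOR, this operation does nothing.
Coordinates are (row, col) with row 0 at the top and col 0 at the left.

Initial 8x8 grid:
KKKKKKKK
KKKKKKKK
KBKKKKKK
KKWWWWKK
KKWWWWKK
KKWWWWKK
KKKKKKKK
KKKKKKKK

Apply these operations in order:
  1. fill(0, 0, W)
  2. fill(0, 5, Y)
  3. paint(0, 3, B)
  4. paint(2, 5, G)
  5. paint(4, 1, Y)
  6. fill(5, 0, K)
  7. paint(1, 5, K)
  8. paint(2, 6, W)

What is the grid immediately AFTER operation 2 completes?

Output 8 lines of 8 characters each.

After op 1 fill(0,0,W) [51 cells changed]:
WWWWWWWW
WWWWWWWW
WBWWWWWW
WWWWWWWW
WWWWWWWW
WWWWWWWW
WWWWWWWW
WWWWWWWW
After op 2 fill(0,5,Y) [63 cells changed]:
YYYYYYYY
YYYYYYYY
YBYYYYYY
YYYYYYYY
YYYYYYYY
YYYYYYYY
YYYYYYYY
YYYYYYYY

Answer: YYYYYYYY
YYYYYYYY
YBYYYYYY
YYYYYYYY
YYYYYYYY
YYYYYYYY
YYYYYYYY
YYYYYYYY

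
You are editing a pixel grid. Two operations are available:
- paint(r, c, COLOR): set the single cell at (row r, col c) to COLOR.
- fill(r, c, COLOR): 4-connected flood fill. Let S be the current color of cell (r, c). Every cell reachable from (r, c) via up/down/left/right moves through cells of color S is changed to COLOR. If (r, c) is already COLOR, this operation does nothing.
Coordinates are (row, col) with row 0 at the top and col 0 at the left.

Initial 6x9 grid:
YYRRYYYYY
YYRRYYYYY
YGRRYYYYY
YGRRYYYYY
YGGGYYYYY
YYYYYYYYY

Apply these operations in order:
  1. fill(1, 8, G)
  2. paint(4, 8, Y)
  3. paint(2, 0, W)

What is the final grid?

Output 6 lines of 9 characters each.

Answer: GGRRGGGGG
GGRRGGGGG
WGRRGGGGG
GGRRGGGGG
GGGGGGGGY
GGGGGGGGG

Derivation:
After op 1 fill(1,8,G) [41 cells changed]:
GGRRGGGGG
GGRRGGGGG
GGRRGGGGG
GGRRGGGGG
GGGGGGGGG
GGGGGGGGG
After op 2 paint(4,8,Y):
GGRRGGGGG
GGRRGGGGG
GGRRGGGGG
GGRRGGGGG
GGGGGGGGY
GGGGGGGGG
After op 3 paint(2,0,W):
GGRRGGGGG
GGRRGGGGG
WGRRGGGGG
GGRRGGGGG
GGGGGGGGY
GGGGGGGGG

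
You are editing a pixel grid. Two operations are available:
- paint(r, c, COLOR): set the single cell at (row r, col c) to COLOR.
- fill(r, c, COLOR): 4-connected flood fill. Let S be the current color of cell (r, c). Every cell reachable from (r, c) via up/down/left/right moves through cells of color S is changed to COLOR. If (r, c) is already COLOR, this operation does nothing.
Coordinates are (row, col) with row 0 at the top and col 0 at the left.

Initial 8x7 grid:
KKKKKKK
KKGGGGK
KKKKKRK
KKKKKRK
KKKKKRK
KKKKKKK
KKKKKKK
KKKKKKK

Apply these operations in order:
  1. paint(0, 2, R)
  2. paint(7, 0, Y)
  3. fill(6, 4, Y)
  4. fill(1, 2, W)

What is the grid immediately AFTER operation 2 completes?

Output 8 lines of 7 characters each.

Answer: KKRKKKK
KKGGGGK
KKKKKRK
KKKKKRK
KKKKKRK
KKKKKKK
KKKKKKK
YKKKKKK

Derivation:
After op 1 paint(0,2,R):
KKRKKKK
KKGGGGK
KKKKKRK
KKKKKRK
KKKKKRK
KKKKKKK
KKKKKKK
KKKKKKK
After op 2 paint(7,0,Y):
KKRKKKK
KKGGGGK
KKKKKRK
KKKKKRK
KKKKKRK
KKKKKKK
KKKKKKK
YKKKKKK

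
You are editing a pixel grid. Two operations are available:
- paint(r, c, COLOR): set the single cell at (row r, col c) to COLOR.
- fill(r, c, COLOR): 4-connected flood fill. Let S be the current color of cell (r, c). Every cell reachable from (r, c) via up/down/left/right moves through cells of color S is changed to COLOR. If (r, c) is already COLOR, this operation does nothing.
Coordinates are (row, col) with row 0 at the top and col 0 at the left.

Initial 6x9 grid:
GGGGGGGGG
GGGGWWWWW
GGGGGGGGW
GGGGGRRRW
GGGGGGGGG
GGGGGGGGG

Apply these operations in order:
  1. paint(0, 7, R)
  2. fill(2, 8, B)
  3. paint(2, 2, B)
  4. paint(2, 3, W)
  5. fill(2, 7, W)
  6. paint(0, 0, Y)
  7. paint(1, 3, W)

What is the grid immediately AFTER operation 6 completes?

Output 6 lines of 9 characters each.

Answer: YWWWWWWRG
WWWWBBBBB
WWBWWWWWB
WWWWWRRRB
WWWWWWWWW
WWWWWWWWW

Derivation:
After op 1 paint(0,7,R):
GGGGGGGRG
GGGGWWWWW
GGGGGGGGW
GGGGGRRRW
GGGGGGGGG
GGGGGGGGG
After op 2 fill(2,8,B) [7 cells changed]:
GGGGGGGRG
GGGGBBBBB
GGGGGGGGB
GGGGGRRRB
GGGGGGGGG
GGGGGGGGG
After op 3 paint(2,2,B):
GGGGGGGRG
GGGGBBBBB
GGBGGGGGB
GGGGGRRRB
GGGGGGGGG
GGGGGGGGG
After op 4 paint(2,3,W):
GGGGGGGRG
GGGGBBBBB
GGBWGGGGB
GGGGGRRRB
GGGGGGGGG
GGGGGGGGG
After op 5 fill(2,7,W) [40 cells changed]:
WWWWWWWRG
WWWWBBBBB
WWBWWWWWB
WWWWWRRRB
WWWWWWWWW
WWWWWWWWW
After op 6 paint(0,0,Y):
YWWWWWWRG
WWWWBBBBB
WWBWWWWWB
WWWWWRRRB
WWWWWWWWW
WWWWWWWWW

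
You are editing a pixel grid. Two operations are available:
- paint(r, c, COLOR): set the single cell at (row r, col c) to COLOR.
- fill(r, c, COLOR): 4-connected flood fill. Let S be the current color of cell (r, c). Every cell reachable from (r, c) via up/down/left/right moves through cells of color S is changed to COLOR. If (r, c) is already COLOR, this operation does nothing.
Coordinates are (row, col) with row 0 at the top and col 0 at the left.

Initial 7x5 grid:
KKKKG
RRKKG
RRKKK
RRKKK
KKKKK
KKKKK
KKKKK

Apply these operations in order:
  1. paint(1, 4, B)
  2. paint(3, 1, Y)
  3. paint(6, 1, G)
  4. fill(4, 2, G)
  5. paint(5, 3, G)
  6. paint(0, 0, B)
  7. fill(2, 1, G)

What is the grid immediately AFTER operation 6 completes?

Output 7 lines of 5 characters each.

Answer: BGGGG
RRGGB
RRGGG
RYGGG
GGGGG
GGGGG
GGGGG

Derivation:
After op 1 paint(1,4,B):
KKKKG
RRKKB
RRKKK
RRKKK
KKKKK
KKKKK
KKKKK
After op 2 paint(3,1,Y):
KKKKG
RRKKB
RRKKK
RYKKK
KKKKK
KKKKK
KKKKK
After op 3 paint(6,1,G):
KKKKG
RRKKB
RRKKK
RYKKK
KKKKK
KKKKK
KGKKK
After op 4 fill(4,2,G) [26 cells changed]:
GGGGG
RRGGB
RRGGG
RYGGG
GGGGG
GGGGG
GGGGG
After op 5 paint(5,3,G):
GGGGG
RRGGB
RRGGG
RYGGG
GGGGG
GGGGG
GGGGG
After op 6 paint(0,0,B):
BGGGG
RRGGB
RRGGG
RYGGG
GGGGG
GGGGG
GGGGG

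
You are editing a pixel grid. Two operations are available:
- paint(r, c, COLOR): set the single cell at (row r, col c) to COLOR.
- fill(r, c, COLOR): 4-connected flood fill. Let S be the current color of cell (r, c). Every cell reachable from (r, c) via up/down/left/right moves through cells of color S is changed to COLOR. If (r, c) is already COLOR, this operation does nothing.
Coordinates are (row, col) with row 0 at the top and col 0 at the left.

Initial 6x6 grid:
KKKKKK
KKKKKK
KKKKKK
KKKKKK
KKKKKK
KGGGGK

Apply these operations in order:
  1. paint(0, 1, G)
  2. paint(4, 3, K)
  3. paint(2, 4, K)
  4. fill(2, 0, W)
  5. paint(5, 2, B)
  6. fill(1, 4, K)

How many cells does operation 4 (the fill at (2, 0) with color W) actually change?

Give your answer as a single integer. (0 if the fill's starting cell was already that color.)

After op 1 paint(0,1,G):
KGKKKK
KKKKKK
KKKKKK
KKKKKK
KKKKKK
KGGGGK
After op 2 paint(4,3,K):
KGKKKK
KKKKKK
KKKKKK
KKKKKK
KKKKKK
KGGGGK
After op 3 paint(2,4,K):
KGKKKK
KKKKKK
KKKKKK
KKKKKK
KKKKKK
KGGGGK
After op 4 fill(2,0,W) [31 cells changed]:
WGWWWW
WWWWWW
WWWWWW
WWWWWW
WWWWWW
WGGGGW

Answer: 31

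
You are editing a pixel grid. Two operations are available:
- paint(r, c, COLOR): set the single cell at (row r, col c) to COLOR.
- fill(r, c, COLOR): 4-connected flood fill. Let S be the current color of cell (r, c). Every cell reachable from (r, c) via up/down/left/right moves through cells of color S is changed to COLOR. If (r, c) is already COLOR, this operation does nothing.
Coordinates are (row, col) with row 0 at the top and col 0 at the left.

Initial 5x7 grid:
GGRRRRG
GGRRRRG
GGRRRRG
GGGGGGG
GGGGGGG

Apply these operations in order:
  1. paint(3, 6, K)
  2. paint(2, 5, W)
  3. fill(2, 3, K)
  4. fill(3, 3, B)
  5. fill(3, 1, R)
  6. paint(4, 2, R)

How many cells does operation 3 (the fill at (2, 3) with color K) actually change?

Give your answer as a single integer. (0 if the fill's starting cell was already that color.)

Answer: 11

Derivation:
After op 1 paint(3,6,K):
GGRRRRG
GGRRRRG
GGRRRRG
GGGGGGK
GGGGGGG
After op 2 paint(2,5,W):
GGRRRRG
GGRRRRG
GGRRRWG
GGGGGGK
GGGGGGG
After op 3 fill(2,3,K) [11 cells changed]:
GGKKKKG
GGKKKKG
GGKKKWG
GGGGGGK
GGGGGGG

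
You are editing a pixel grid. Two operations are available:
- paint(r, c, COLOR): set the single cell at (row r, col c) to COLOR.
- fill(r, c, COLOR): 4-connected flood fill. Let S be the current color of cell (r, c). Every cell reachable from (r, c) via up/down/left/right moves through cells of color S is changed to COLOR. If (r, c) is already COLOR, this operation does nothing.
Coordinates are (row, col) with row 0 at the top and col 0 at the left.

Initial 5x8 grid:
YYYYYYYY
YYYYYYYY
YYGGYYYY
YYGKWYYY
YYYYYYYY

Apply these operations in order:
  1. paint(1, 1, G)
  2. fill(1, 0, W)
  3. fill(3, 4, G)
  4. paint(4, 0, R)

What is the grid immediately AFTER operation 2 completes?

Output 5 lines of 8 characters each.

Answer: WWWWWWWW
WGWWWWWW
WWGGWWWW
WWGKWWWW
WWWWWWWW

Derivation:
After op 1 paint(1,1,G):
YYYYYYYY
YGYYYYYY
YYGGYYYY
YYGKWYYY
YYYYYYYY
After op 2 fill(1,0,W) [34 cells changed]:
WWWWWWWW
WGWWWWWW
WWGGWWWW
WWGKWWWW
WWWWWWWW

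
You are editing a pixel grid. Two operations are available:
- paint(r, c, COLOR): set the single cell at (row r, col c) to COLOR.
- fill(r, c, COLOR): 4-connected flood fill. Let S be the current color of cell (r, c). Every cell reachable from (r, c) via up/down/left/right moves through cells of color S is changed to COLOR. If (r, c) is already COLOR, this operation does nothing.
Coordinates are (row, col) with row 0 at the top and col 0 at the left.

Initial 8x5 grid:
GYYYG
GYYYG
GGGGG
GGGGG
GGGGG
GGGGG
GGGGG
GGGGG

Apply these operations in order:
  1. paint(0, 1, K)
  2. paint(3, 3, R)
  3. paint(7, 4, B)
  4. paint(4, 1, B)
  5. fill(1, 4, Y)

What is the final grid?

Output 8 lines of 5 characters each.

Answer: YKYYY
YYYYY
YYYYY
YYYRY
YBYYY
YYYYY
YYYYY
YYYYB

Derivation:
After op 1 paint(0,1,K):
GKYYG
GYYYG
GGGGG
GGGGG
GGGGG
GGGGG
GGGGG
GGGGG
After op 2 paint(3,3,R):
GKYYG
GYYYG
GGGGG
GGGRG
GGGGG
GGGGG
GGGGG
GGGGG
After op 3 paint(7,4,B):
GKYYG
GYYYG
GGGGG
GGGRG
GGGGG
GGGGG
GGGGG
GGGGB
After op 4 paint(4,1,B):
GKYYG
GYYYG
GGGGG
GGGRG
GBGGG
GGGGG
GGGGG
GGGGB
After op 5 fill(1,4,Y) [31 cells changed]:
YKYYY
YYYYY
YYYYY
YYYRY
YBYYY
YYYYY
YYYYY
YYYYB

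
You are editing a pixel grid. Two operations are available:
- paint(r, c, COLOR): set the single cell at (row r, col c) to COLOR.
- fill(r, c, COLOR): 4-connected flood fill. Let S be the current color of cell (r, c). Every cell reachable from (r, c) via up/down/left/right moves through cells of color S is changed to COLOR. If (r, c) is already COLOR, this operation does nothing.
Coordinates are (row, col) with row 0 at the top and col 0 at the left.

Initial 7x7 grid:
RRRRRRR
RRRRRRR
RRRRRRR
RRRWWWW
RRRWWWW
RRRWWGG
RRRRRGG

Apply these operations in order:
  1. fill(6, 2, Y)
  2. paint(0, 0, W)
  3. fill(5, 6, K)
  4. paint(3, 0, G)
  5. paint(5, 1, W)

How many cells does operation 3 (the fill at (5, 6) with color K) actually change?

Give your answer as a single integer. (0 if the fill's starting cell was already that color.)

After op 1 fill(6,2,Y) [35 cells changed]:
YYYYYYY
YYYYYYY
YYYYYYY
YYYWWWW
YYYWWWW
YYYWWGG
YYYYYGG
After op 2 paint(0,0,W):
WYYYYYY
YYYYYYY
YYYYYYY
YYYWWWW
YYYWWWW
YYYWWGG
YYYYYGG
After op 3 fill(5,6,K) [4 cells changed]:
WYYYYYY
YYYYYYY
YYYYYYY
YYYWWWW
YYYWWWW
YYYWWKK
YYYYYKK

Answer: 4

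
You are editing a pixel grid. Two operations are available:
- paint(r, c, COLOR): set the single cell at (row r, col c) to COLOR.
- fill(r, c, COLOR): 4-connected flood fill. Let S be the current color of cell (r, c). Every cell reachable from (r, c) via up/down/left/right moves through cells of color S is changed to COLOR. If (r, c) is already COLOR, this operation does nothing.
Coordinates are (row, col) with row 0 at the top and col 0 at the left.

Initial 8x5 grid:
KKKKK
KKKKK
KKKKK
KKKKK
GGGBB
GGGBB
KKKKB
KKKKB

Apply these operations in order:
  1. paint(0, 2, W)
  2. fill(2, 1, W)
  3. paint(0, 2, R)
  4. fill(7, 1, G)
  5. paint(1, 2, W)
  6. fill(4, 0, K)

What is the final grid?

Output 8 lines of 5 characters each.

After op 1 paint(0,2,W):
KKWKK
KKKKK
KKKKK
KKKKK
GGGBB
GGGBB
KKKKB
KKKKB
After op 2 fill(2,1,W) [19 cells changed]:
WWWWW
WWWWW
WWWWW
WWWWW
GGGBB
GGGBB
KKKKB
KKKKB
After op 3 paint(0,2,R):
WWRWW
WWWWW
WWWWW
WWWWW
GGGBB
GGGBB
KKKKB
KKKKB
After op 4 fill(7,1,G) [8 cells changed]:
WWRWW
WWWWW
WWWWW
WWWWW
GGGBB
GGGBB
GGGGB
GGGGB
After op 5 paint(1,2,W):
WWRWW
WWWWW
WWWWW
WWWWW
GGGBB
GGGBB
GGGGB
GGGGB
After op 6 fill(4,0,K) [14 cells changed]:
WWRWW
WWWWW
WWWWW
WWWWW
KKKBB
KKKBB
KKKKB
KKKKB

Answer: WWRWW
WWWWW
WWWWW
WWWWW
KKKBB
KKKBB
KKKKB
KKKKB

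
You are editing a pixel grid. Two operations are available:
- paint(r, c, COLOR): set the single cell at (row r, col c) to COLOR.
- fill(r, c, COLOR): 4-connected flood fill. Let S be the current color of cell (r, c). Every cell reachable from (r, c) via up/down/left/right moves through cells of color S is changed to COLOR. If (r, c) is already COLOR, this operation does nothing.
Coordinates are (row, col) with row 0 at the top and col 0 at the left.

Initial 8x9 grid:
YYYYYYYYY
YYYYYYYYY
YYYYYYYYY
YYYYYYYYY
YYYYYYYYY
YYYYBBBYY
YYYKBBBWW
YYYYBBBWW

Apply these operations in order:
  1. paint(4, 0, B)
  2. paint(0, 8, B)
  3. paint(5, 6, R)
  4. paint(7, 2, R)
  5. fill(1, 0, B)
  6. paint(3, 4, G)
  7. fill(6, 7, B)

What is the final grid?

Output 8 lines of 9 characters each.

Answer: BBBBBBBBB
BBBBBBBBB
BBBBBBBBB
BBBBGBBBB
BBBBBBBBB
BBBBBBRBB
BBBKBBBBB
BBRYBBBBB

Derivation:
After op 1 paint(4,0,B):
YYYYYYYYY
YYYYYYYYY
YYYYYYYYY
YYYYYYYYY
BYYYYYYYY
YYYYBBBYY
YYYKBBBWW
YYYYBBBWW
After op 2 paint(0,8,B):
YYYYYYYYB
YYYYYYYYY
YYYYYYYYY
YYYYYYYYY
BYYYYYYYY
YYYYBBBYY
YYYKBBBWW
YYYYBBBWW
After op 3 paint(5,6,R):
YYYYYYYYB
YYYYYYYYY
YYYYYYYYY
YYYYYYYYY
BYYYYYYYY
YYYYBBRYY
YYYKBBBWW
YYYYBBBWW
After op 4 paint(7,2,R):
YYYYYYYYB
YYYYYYYYY
YYYYYYYYY
YYYYYYYYY
BYYYYYYYY
YYYYBBRYY
YYYKBBBWW
YYRYBBBWW
After op 5 fill(1,0,B) [54 cells changed]:
BBBBBBBBB
BBBBBBBBB
BBBBBBBBB
BBBBBBBBB
BBBBBBBBB
BBBBBBRBB
BBBKBBBWW
BBRYBBBWW
After op 6 paint(3,4,G):
BBBBBBBBB
BBBBBBBBB
BBBBBBBBB
BBBBGBBBB
BBBBBBBBB
BBBBBBRBB
BBBKBBBWW
BBRYBBBWW
After op 7 fill(6,7,B) [4 cells changed]:
BBBBBBBBB
BBBBBBBBB
BBBBBBBBB
BBBBGBBBB
BBBBBBBBB
BBBBBBRBB
BBBKBBBBB
BBRYBBBBB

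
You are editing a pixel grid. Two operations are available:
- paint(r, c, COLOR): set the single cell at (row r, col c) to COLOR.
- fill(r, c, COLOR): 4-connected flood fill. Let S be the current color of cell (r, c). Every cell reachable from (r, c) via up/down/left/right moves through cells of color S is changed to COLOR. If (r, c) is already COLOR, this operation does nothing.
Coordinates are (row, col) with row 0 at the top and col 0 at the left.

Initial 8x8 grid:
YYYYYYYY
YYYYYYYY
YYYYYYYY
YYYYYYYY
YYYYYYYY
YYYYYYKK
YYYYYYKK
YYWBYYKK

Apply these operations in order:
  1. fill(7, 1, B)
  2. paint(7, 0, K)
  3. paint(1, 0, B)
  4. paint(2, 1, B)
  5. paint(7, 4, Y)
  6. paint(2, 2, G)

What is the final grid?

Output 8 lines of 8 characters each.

After op 1 fill(7,1,B) [56 cells changed]:
BBBBBBBB
BBBBBBBB
BBBBBBBB
BBBBBBBB
BBBBBBBB
BBBBBBKK
BBBBBBKK
BBWBBBKK
After op 2 paint(7,0,K):
BBBBBBBB
BBBBBBBB
BBBBBBBB
BBBBBBBB
BBBBBBBB
BBBBBBKK
BBBBBBKK
KBWBBBKK
After op 3 paint(1,0,B):
BBBBBBBB
BBBBBBBB
BBBBBBBB
BBBBBBBB
BBBBBBBB
BBBBBBKK
BBBBBBKK
KBWBBBKK
After op 4 paint(2,1,B):
BBBBBBBB
BBBBBBBB
BBBBBBBB
BBBBBBBB
BBBBBBBB
BBBBBBKK
BBBBBBKK
KBWBBBKK
After op 5 paint(7,4,Y):
BBBBBBBB
BBBBBBBB
BBBBBBBB
BBBBBBBB
BBBBBBBB
BBBBBBKK
BBBBBBKK
KBWBYBKK
After op 6 paint(2,2,G):
BBBBBBBB
BBBBBBBB
BBGBBBBB
BBBBBBBB
BBBBBBBB
BBBBBBKK
BBBBBBKK
KBWBYBKK

Answer: BBBBBBBB
BBBBBBBB
BBGBBBBB
BBBBBBBB
BBBBBBBB
BBBBBBKK
BBBBBBKK
KBWBYBKK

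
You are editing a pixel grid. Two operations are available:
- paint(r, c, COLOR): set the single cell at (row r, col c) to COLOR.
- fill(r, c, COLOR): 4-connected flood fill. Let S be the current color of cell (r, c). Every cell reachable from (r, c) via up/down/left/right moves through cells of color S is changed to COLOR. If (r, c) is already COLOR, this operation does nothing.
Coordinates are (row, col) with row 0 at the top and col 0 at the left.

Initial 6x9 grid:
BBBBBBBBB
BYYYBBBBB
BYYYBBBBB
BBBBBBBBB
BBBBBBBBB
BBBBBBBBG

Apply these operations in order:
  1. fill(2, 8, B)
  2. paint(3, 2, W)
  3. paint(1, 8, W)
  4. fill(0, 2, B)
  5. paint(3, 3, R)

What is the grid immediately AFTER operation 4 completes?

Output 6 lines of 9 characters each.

Answer: BBBBBBBBB
BYYYBBBBW
BYYYBBBBB
BBWBBBBBB
BBBBBBBBB
BBBBBBBBG

Derivation:
After op 1 fill(2,8,B) [0 cells changed]:
BBBBBBBBB
BYYYBBBBB
BYYYBBBBB
BBBBBBBBB
BBBBBBBBB
BBBBBBBBG
After op 2 paint(3,2,W):
BBBBBBBBB
BYYYBBBBB
BYYYBBBBB
BBWBBBBBB
BBBBBBBBB
BBBBBBBBG
After op 3 paint(1,8,W):
BBBBBBBBB
BYYYBBBBW
BYYYBBBBB
BBWBBBBBB
BBBBBBBBB
BBBBBBBBG
After op 4 fill(0,2,B) [0 cells changed]:
BBBBBBBBB
BYYYBBBBW
BYYYBBBBB
BBWBBBBBB
BBBBBBBBB
BBBBBBBBG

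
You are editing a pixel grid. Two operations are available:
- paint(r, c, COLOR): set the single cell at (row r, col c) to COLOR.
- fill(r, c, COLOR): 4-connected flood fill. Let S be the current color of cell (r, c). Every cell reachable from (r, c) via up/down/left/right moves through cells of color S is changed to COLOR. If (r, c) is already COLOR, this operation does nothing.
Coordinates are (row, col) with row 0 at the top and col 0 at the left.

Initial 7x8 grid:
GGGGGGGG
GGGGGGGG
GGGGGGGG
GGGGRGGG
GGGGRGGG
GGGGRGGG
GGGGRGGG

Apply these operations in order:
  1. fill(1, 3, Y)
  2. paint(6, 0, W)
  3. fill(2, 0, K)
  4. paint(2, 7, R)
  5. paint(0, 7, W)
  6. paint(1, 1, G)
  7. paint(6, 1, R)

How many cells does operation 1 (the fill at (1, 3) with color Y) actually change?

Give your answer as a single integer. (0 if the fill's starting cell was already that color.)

Answer: 52

Derivation:
After op 1 fill(1,3,Y) [52 cells changed]:
YYYYYYYY
YYYYYYYY
YYYYYYYY
YYYYRYYY
YYYYRYYY
YYYYRYYY
YYYYRYYY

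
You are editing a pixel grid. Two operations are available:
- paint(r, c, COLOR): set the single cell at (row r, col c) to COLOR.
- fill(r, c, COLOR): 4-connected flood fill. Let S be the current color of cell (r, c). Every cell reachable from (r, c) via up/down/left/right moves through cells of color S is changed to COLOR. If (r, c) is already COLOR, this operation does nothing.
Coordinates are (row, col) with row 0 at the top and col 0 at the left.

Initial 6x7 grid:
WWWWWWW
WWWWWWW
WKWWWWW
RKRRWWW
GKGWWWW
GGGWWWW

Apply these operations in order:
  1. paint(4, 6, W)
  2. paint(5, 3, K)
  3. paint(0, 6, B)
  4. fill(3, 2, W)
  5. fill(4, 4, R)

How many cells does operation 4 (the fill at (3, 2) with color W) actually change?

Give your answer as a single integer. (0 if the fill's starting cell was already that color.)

Answer: 2

Derivation:
After op 1 paint(4,6,W):
WWWWWWW
WWWWWWW
WKWWWWW
RKRRWWW
GKGWWWW
GGGWWWW
After op 2 paint(5,3,K):
WWWWWWW
WWWWWWW
WKWWWWW
RKRRWWW
GKGWWWW
GGGKWWW
After op 3 paint(0,6,B):
WWWWWWB
WWWWWWW
WKWWWWW
RKRRWWW
GKGWWWW
GGGKWWW
After op 4 fill(3,2,W) [2 cells changed]:
WWWWWWB
WWWWWWW
WKWWWWW
RKWWWWW
GKGWWWW
GGGKWWW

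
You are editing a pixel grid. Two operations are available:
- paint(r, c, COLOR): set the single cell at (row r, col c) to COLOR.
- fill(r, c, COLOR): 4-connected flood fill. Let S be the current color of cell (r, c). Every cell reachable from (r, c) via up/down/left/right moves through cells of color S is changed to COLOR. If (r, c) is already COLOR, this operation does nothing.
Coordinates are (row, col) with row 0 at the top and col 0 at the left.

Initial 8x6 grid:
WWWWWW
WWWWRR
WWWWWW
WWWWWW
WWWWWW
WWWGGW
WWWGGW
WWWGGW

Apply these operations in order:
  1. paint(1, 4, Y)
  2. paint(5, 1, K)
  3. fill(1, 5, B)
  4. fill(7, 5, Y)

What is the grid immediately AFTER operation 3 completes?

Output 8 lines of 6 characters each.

Answer: WWWWWW
WWWWYB
WWWWWW
WWWWWW
WWWWWW
WKWGGW
WWWGGW
WWWGGW

Derivation:
After op 1 paint(1,4,Y):
WWWWWW
WWWWYR
WWWWWW
WWWWWW
WWWWWW
WWWGGW
WWWGGW
WWWGGW
After op 2 paint(5,1,K):
WWWWWW
WWWWYR
WWWWWW
WWWWWW
WWWWWW
WKWGGW
WWWGGW
WWWGGW
After op 3 fill(1,5,B) [1 cells changed]:
WWWWWW
WWWWYB
WWWWWW
WWWWWW
WWWWWW
WKWGGW
WWWGGW
WWWGGW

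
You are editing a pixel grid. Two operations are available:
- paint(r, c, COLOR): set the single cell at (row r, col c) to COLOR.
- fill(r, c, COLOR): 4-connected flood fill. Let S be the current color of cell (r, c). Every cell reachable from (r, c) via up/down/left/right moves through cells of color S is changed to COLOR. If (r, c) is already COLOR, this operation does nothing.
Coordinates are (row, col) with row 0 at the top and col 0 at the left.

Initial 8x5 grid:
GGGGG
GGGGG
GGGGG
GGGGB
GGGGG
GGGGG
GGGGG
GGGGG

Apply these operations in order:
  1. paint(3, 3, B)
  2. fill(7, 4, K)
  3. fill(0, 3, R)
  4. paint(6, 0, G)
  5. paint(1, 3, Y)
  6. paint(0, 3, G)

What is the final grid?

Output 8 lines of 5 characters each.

Answer: RRRGR
RRRYR
RRRRR
RRRBB
RRRRR
RRRRR
GRRRR
RRRRR

Derivation:
After op 1 paint(3,3,B):
GGGGG
GGGGG
GGGGG
GGGBB
GGGGG
GGGGG
GGGGG
GGGGG
After op 2 fill(7,4,K) [38 cells changed]:
KKKKK
KKKKK
KKKKK
KKKBB
KKKKK
KKKKK
KKKKK
KKKKK
After op 3 fill(0,3,R) [38 cells changed]:
RRRRR
RRRRR
RRRRR
RRRBB
RRRRR
RRRRR
RRRRR
RRRRR
After op 4 paint(6,0,G):
RRRRR
RRRRR
RRRRR
RRRBB
RRRRR
RRRRR
GRRRR
RRRRR
After op 5 paint(1,3,Y):
RRRRR
RRRYR
RRRRR
RRRBB
RRRRR
RRRRR
GRRRR
RRRRR
After op 6 paint(0,3,G):
RRRGR
RRRYR
RRRRR
RRRBB
RRRRR
RRRRR
GRRRR
RRRRR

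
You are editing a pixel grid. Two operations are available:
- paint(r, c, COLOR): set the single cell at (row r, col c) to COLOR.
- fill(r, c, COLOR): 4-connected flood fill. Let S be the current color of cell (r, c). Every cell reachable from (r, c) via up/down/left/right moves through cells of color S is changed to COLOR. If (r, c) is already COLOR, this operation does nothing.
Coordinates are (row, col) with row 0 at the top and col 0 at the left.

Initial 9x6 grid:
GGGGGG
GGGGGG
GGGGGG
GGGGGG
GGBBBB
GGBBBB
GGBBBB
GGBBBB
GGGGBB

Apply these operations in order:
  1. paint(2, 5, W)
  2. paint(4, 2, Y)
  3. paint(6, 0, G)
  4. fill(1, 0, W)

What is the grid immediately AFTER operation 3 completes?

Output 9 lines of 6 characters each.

Answer: GGGGGG
GGGGGG
GGGGGW
GGGGGG
GGYBBB
GGBBBB
GGBBBB
GGBBBB
GGGGBB

Derivation:
After op 1 paint(2,5,W):
GGGGGG
GGGGGG
GGGGGW
GGGGGG
GGBBBB
GGBBBB
GGBBBB
GGBBBB
GGGGBB
After op 2 paint(4,2,Y):
GGGGGG
GGGGGG
GGGGGW
GGGGGG
GGYBBB
GGBBBB
GGBBBB
GGBBBB
GGGGBB
After op 3 paint(6,0,G):
GGGGGG
GGGGGG
GGGGGW
GGGGGG
GGYBBB
GGBBBB
GGBBBB
GGBBBB
GGGGBB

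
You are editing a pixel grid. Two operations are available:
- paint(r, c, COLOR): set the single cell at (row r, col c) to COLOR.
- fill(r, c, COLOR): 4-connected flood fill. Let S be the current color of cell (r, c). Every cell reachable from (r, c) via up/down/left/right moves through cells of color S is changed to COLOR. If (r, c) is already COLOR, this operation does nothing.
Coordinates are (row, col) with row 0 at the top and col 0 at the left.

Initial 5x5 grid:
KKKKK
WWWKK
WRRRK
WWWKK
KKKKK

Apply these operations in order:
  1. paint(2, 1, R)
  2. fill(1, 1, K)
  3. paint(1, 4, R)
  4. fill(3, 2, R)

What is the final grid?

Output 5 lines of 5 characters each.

After op 1 paint(2,1,R):
KKKKK
WWWKK
WRRRK
WWWKK
KKKKK
After op 2 fill(1,1,K) [7 cells changed]:
KKKKK
KKKKK
KRRRK
KKKKK
KKKKK
After op 3 paint(1,4,R):
KKKKK
KKKKR
KRRRK
KKKKK
KKKKK
After op 4 fill(3,2,R) [21 cells changed]:
RRRRR
RRRRR
RRRRR
RRRRR
RRRRR

Answer: RRRRR
RRRRR
RRRRR
RRRRR
RRRRR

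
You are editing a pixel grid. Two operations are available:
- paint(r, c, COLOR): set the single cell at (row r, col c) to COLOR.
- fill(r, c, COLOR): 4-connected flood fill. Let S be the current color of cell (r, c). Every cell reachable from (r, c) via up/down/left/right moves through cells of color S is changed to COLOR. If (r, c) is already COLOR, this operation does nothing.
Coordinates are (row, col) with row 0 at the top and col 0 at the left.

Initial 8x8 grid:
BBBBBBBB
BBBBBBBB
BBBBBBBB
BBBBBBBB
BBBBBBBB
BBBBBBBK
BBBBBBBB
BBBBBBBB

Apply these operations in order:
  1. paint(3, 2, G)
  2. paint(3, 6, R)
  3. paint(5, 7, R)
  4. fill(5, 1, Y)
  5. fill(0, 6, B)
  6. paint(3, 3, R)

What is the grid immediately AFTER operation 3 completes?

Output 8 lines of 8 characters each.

After op 1 paint(3,2,G):
BBBBBBBB
BBBBBBBB
BBBBBBBB
BBGBBBBB
BBBBBBBB
BBBBBBBK
BBBBBBBB
BBBBBBBB
After op 2 paint(3,6,R):
BBBBBBBB
BBBBBBBB
BBBBBBBB
BBGBBBRB
BBBBBBBB
BBBBBBBK
BBBBBBBB
BBBBBBBB
After op 3 paint(5,7,R):
BBBBBBBB
BBBBBBBB
BBBBBBBB
BBGBBBRB
BBBBBBBB
BBBBBBBR
BBBBBBBB
BBBBBBBB

Answer: BBBBBBBB
BBBBBBBB
BBBBBBBB
BBGBBBRB
BBBBBBBB
BBBBBBBR
BBBBBBBB
BBBBBBBB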